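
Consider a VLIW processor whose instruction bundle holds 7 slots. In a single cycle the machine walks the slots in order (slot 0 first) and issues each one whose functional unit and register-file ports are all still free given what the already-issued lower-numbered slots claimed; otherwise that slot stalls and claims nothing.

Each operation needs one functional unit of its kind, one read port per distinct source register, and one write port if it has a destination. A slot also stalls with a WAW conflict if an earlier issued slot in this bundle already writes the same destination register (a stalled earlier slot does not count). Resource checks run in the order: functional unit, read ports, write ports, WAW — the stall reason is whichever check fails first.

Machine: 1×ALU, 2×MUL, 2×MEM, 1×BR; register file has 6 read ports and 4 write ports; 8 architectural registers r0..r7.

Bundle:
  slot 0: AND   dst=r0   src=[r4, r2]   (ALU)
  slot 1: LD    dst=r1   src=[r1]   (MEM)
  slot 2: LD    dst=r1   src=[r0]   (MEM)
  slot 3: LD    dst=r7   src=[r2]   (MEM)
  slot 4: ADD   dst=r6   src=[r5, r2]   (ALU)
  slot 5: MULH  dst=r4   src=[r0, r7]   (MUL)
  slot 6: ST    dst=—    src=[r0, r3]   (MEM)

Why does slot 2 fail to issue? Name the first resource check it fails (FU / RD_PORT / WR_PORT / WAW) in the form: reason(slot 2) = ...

reason(slot 2) = WAW

#0 ALU src=r4,r2 dispatched  <A:0 Mu:2 Ld:2 B:1 rd:4 wr:3>
#1 MEM src=r1 dispatched  <A:0 Mu:2 Ld:1 B:1 rd:3 wr:2>
#2 MEM src=r0 held:WAW  <A:0 Mu:2 Ld:1 B:1 rd:3 wr:2>
#3 MEM src=r2 dispatched  <A:0 Mu:2 Ld:0 B:1 rd:2 wr:1>
#4 ALU src=r5,r2 held:FU  <A:0 Mu:2 Ld:0 B:1 rd:2 wr:1>
#5 MUL src=r0,r7 dispatched  <A:0 Mu:1 Ld:0 B:1 rd:0 wr:0>
#6 MEM src=r0,r3 held:FU  <A:0 Mu:1 Ld:0 B:1 rd:0 wr:0>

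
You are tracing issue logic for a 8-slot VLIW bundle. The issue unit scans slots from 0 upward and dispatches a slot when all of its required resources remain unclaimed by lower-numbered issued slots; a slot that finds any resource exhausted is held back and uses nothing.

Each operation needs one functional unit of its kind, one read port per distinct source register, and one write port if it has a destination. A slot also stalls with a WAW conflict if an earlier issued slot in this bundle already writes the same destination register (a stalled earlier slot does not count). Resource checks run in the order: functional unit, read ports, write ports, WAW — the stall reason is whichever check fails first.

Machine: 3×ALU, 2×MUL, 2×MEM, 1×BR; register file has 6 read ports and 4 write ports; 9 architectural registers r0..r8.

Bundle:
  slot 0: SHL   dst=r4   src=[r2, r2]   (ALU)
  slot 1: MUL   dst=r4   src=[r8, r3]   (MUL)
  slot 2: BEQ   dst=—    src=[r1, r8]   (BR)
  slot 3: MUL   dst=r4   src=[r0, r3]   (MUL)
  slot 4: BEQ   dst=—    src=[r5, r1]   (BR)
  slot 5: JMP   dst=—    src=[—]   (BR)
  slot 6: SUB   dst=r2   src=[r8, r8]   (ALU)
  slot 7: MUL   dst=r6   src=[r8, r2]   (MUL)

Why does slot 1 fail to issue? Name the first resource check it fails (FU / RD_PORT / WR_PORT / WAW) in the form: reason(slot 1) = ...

reason(slot 1) = WAW

(0) want 1×ALU +1rd +1wr — yes → AL2|MU2|ME2|BR1|rd5|wr3
(1) want 1×MUL +2rd +1wr — WAW → AL2|MU2|ME2|BR1|rd5|wr3
(2) want 1×BR +2rd +0wr — yes → AL2|MU2|ME2|BR0|rd3|wr3
(3) want 1×MUL +2rd +1wr — WAW → AL2|MU2|ME2|BR0|rd3|wr3
(4) want 1×BR +2rd +0wr — FU → AL2|MU2|ME2|BR0|rd3|wr3
(5) want 1×BR +0rd +0wr — FU → AL2|MU2|ME2|BR0|rd3|wr3
(6) want 1×ALU +1rd +1wr — yes → AL1|MU2|ME2|BR0|rd2|wr2
(7) want 1×MUL +2rd +1wr — yes → AL1|MU1|ME2|BR0|rd0|wr1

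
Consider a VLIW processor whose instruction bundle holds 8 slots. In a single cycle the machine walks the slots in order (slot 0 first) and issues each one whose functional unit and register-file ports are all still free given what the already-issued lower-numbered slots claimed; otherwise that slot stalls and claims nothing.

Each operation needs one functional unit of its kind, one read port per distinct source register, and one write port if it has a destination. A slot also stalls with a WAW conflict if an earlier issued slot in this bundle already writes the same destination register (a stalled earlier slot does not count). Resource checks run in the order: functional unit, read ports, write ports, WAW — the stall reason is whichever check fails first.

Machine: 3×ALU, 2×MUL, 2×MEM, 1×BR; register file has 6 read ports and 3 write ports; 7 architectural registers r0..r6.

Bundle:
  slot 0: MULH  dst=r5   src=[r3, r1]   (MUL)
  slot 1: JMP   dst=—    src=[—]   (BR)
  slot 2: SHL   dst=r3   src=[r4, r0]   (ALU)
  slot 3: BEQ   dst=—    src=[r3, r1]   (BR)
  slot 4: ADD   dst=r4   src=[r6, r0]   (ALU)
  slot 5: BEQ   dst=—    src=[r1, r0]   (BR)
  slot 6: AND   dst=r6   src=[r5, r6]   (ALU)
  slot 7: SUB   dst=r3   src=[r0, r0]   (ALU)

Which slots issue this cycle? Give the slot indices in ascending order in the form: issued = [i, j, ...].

issued = [0, 1, 2, 4]

  0. MUL→r5 ⇒ go  {3A/1Mu/2Ld/1B | 4r 2w}
  1. BR ⇒ go  {3A/1Mu/2Ld/0B | 4r 2w}
  2. ALU→r3 ⇒ go  {2A/1Mu/2Ld/0B | 2r 1w}
  3. BR ⇒ no(FU)  {2A/1Mu/2Ld/0B | 2r 1w}
  4. ALU→r4 ⇒ go  {1A/1Mu/2Ld/0B | 0r 0w}
  5. BR ⇒ no(FU)  {1A/1Mu/2Ld/0B | 0r 0w}
  6. ALU→r6 ⇒ no(RD_PORT)  {1A/1Mu/2Ld/0B | 0r 0w}
  7. ALU→r3 ⇒ no(RD_PORT)  {1A/1Mu/2Ld/0B | 0r 0w}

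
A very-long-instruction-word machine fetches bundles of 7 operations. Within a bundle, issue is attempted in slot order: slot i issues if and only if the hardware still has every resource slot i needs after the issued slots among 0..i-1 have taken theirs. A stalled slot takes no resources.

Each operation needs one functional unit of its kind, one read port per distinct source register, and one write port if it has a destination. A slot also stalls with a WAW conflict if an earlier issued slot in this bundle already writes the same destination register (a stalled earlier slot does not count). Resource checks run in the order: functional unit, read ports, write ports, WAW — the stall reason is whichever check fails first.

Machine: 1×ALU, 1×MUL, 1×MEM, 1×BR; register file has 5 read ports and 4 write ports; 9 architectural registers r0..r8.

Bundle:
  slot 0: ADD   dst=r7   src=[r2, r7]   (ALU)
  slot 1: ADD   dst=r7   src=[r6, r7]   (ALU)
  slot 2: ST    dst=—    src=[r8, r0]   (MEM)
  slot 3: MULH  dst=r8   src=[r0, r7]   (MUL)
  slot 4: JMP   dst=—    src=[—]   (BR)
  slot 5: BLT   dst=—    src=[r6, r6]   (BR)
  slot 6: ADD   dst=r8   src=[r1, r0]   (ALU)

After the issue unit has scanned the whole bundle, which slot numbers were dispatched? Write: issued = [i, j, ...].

issued = [0, 2, 4]

(0) want 1×ALU +2rd +1wr — yes → AL0|MU1|ME1|BR1|rd3|wr3
(1) want 1×ALU +2rd +1wr — FU → AL0|MU1|ME1|BR1|rd3|wr3
(2) want 1×MEM +2rd +0wr — yes → AL0|MU1|ME0|BR1|rd1|wr3
(3) want 1×MUL +2rd +1wr — RD_PORT → AL0|MU1|ME0|BR1|rd1|wr3
(4) want 1×BR +0rd +0wr — yes → AL0|MU1|ME0|BR0|rd1|wr3
(5) want 1×BR +1rd +0wr — FU → AL0|MU1|ME0|BR0|rd1|wr3
(6) want 1×ALU +2rd +1wr — FU → AL0|MU1|ME0|BR0|rd1|wr3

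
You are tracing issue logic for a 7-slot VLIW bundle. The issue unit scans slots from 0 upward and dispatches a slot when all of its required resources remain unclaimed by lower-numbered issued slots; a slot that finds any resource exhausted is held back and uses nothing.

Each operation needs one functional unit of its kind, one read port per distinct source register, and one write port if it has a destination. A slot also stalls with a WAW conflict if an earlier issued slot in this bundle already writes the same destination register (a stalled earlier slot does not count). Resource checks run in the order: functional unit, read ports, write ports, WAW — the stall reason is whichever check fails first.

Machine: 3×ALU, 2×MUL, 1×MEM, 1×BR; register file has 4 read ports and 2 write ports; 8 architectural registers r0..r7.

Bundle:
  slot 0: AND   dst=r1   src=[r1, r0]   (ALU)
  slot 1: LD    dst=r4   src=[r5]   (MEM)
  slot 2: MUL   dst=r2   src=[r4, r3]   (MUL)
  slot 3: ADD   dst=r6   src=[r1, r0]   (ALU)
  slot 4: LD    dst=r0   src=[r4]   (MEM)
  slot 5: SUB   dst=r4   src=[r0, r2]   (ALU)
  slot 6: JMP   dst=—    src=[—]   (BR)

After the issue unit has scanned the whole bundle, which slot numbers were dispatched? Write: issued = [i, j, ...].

slot 0 (ALU): ISSUE — free A2,Mu2,Ld1,B1 rp2 wp1
slot 1 (MEM): ISSUE — free A2,Mu2,Ld0,B1 rp1 wp0
slot 2 (MUL): stall RD_PORT — free A2,Mu2,Ld0,B1 rp1 wp0
slot 3 (ALU): stall RD_PORT — free A2,Mu2,Ld0,B1 rp1 wp0
slot 4 (MEM): stall FU — free A2,Mu2,Ld0,B1 rp1 wp0
slot 5 (ALU): stall RD_PORT — free A2,Mu2,Ld0,B1 rp1 wp0
slot 6 (BR): ISSUE — free A2,Mu2,Ld0,B0 rp1 wp0

issued = [0, 1, 6]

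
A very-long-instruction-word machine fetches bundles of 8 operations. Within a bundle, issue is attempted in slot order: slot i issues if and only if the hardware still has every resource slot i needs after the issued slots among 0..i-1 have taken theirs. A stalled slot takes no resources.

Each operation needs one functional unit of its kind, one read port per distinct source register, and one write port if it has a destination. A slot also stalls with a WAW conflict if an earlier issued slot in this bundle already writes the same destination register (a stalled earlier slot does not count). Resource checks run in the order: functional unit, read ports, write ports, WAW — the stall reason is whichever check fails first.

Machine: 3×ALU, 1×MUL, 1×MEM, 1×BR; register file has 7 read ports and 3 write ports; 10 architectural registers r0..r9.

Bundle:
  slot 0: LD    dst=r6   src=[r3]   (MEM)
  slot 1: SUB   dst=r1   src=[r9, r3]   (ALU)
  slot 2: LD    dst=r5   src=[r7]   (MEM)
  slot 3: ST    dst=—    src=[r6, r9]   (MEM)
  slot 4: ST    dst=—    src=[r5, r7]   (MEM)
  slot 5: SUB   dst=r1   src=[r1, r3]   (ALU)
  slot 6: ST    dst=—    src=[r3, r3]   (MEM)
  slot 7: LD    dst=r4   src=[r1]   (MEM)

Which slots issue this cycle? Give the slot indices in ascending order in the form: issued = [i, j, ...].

#0 MEM src=r3 dispatched  <A:3 Mu:1 Ld:0 B:1 rd:6 wr:2>
#1 ALU src=r9,r3 dispatched  <A:2 Mu:1 Ld:0 B:1 rd:4 wr:1>
#2 MEM src=r7 held:FU  <A:2 Mu:1 Ld:0 B:1 rd:4 wr:1>
#3 MEM src=r6,r9 held:FU  <A:2 Mu:1 Ld:0 B:1 rd:4 wr:1>
#4 MEM src=r5,r7 held:FU  <A:2 Mu:1 Ld:0 B:1 rd:4 wr:1>
#5 ALU src=r1,r3 held:WAW  <A:2 Mu:1 Ld:0 B:1 rd:4 wr:1>
#6 MEM src=r3,r3 held:FU  <A:2 Mu:1 Ld:0 B:1 rd:4 wr:1>
#7 MEM src=r1 held:FU  <A:2 Mu:1 Ld:0 B:1 rd:4 wr:1>

issued = [0, 1]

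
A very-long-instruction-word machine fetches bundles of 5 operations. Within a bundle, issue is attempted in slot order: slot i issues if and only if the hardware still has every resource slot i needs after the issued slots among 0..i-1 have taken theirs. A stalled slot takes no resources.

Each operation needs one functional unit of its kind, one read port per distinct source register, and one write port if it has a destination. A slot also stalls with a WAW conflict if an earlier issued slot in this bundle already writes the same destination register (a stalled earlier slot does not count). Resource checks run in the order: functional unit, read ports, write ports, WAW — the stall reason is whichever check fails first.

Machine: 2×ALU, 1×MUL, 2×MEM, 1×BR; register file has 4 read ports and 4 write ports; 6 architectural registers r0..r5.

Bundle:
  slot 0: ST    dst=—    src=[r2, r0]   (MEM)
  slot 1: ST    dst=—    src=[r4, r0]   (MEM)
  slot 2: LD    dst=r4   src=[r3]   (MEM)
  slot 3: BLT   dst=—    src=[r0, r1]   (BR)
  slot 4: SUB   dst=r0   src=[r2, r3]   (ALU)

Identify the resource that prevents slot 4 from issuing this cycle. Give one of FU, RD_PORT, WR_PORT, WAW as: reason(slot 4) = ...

reason(slot 4) = RD_PORT

#0 MEM src=r2,r0 dispatched  <A:2 Mu:1 Ld:1 B:1 rd:2 wr:4>
#1 MEM src=r4,r0 dispatched  <A:2 Mu:1 Ld:0 B:1 rd:0 wr:4>
#2 MEM src=r3 held:FU  <A:2 Mu:1 Ld:0 B:1 rd:0 wr:4>
#3 BR src=r0,r1 held:RD_PORT  <A:2 Mu:1 Ld:0 B:1 rd:0 wr:4>
#4 ALU src=r2,r3 held:RD_PORT  <A:2 Mu:1 Ld:0 B:1 rd:0 wr:4>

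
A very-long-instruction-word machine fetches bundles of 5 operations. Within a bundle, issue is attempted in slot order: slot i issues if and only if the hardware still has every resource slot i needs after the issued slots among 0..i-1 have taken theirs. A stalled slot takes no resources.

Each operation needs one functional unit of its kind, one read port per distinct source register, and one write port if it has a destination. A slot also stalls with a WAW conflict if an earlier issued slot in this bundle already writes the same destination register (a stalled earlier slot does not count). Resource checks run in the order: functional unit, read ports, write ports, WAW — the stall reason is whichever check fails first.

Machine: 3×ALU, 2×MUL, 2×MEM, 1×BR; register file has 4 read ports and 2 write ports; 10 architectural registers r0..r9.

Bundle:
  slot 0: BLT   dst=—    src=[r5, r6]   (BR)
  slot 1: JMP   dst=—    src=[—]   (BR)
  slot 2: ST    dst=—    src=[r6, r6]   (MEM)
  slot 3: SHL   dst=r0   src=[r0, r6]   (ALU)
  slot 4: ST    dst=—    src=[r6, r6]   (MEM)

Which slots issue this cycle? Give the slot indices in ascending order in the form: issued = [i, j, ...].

issued = [0, 2, 4]

[0] BR needs rd=2 wr=0: ok; after: ALU=3 MUL=2 MEM=2 BR=0, R=2, W=2
[1] BR needs rd=0 wr=0: FU; after: ALU=3 MUL=2 MEM=2 BR=0, R=2, W=2
[2] MEM needs rd=1 wr=0: ok; after: ALU=3 MUL=2 MEM=1 BR=0, R=1, W=2
[3] ALU needs rd=2 wr=1: RD_PORT; after: ALU=3 MUL=2 MEM=1 BR=0, R=1, W=2
[4] MEM needs rd=1 wr=0: ok; after: ALU=3 MUL=2 MEM=0 BR=0, R=0, W=2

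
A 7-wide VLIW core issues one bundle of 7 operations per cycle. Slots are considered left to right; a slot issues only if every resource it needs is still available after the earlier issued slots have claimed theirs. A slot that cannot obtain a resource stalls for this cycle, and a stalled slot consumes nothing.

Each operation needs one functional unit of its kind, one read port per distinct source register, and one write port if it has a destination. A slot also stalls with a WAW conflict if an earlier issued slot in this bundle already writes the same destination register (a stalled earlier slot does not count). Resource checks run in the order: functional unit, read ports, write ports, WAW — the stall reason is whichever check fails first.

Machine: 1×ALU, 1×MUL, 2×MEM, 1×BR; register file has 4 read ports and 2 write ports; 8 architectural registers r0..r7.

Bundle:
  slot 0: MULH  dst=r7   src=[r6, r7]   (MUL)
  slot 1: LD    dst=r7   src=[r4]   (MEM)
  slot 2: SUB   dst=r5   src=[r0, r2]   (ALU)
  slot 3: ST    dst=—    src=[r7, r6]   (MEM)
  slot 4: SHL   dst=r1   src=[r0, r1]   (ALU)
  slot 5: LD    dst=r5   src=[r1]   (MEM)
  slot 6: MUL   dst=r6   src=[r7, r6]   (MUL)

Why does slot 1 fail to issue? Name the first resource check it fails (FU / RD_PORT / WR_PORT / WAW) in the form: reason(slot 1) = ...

reason(slot 1) = WAW

#0 MUL src=r6,r7 dispatched  <A:1 Mu:0 Ld:2 B:1 rd:2 wr:1>
#1 MEM src=r4 held:WAW  <A:1 Mu:0 Ld:2 B:1 rd:2 wr:1>
#2 ALU src=r0,r2 dispatched  <A:0 Mu:0 Ld:2 B:1 rd:0 wr:0>
#3 MEM src=r7,r6 held:RD_PORT  <A:0 Mu:0 Ld:2 B:1 rd:0 wr:0>
#4 ALU src=r0,r1 held:FU  <A:0 Mu:0 Ld:2 B:1 rd:0 wr:0>
#5 MEM src=r1 held:RD_PORT  <A:0 Mu:0 Ld:2 B:1 rd:0 wr:0>
#6 MUL src=r7,r6 held:FU  <A:0 Mu:0 Ld:2 B:1 rd:0 wr:0>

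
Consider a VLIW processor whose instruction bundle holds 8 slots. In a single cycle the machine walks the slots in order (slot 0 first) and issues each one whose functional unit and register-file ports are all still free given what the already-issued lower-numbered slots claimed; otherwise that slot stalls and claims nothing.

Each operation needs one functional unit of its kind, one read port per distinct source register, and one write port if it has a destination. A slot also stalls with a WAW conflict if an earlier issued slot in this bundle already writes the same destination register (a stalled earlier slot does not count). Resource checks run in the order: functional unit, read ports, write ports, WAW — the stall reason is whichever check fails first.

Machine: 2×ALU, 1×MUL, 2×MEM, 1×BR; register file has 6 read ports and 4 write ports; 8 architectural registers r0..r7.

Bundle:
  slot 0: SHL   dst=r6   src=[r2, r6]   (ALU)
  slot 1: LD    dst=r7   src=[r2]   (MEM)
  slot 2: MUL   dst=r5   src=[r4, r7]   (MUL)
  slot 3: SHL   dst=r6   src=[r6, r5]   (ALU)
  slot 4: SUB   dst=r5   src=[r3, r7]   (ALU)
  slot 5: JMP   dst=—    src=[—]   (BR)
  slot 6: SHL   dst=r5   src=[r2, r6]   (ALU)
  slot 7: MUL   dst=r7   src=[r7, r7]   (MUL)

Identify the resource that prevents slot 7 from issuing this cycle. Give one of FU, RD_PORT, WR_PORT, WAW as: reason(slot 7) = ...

#0 ALU src=r2,r6 dispatched  <A:1 Mu:1 Ld:2 B:1 rd:4 wr:3>
#1 MEM src=r2 dispatched  <A:1 Mu:1 Ld:1 B:1 rd:3 wr:2>
#2 MUL src=r4,r7 dispatched  <A:1 Mu:0 Ld:1 B:1 rd:1 wr:1>
#3 ALU src=r6,r5 held:RD_PORT  <A:1 Mu:0 Ld:1 B:1 rd:1 wr:1>
#4 ALU src=r3,r7 held:RD_PORT  <A:1 Mu:0 Ld:1 B:1 rd:1 wr:1>
#5 BR src=- dispatched  <A:1 Mu:0 Ld:1 B:0 rd:1 wr:1>
#6 ALU src=r2,r6 held:RD_PORT  <A:1 Mu:0 Ld:1 B:0 rd:1 wr:1>
#7 MUL src=r7,r7 held:FU  <A:1 Mu:0 Ld:1 B:0 rd:1 wr:1>

reason(slot 7) = FU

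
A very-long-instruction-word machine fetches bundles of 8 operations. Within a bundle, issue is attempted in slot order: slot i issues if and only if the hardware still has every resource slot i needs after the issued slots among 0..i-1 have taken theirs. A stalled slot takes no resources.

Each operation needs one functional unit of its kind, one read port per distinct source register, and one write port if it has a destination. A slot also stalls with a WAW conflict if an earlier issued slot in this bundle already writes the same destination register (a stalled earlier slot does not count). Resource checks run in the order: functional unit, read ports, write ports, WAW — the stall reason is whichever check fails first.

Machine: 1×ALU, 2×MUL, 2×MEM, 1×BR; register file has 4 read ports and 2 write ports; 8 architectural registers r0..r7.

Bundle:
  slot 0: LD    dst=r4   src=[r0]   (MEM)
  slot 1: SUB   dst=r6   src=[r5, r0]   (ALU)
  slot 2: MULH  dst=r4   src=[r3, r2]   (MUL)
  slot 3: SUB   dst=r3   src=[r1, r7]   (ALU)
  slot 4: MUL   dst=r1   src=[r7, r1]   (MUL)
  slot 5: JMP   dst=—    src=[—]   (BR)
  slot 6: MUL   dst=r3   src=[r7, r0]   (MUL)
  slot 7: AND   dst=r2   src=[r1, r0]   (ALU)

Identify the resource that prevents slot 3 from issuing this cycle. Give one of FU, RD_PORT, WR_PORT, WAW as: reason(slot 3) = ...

reason(slot 3) = FU

slot 0 (MEM): ISSUE — free A1,Mu2,Ld1,B1 rp3 wp1
slot 1 (ALU): ISSUE — free A0,Mu2,Ld1,B1 rp1 wp0
slot 2 (MUL): stall RD_PORT — free A0,Mu2,Ld1,B1 rp1 wp0
slot 3 (ALU): stall FU — free A0,Mu2,Ld1,B1 rp1 wp0
slot 4 (MUL): stall RD_PORT — free A0,Mu2,Ld1,B1 rp1 wp0
slot 5 (BR): ISSUE — free A0,Mu2,Ld1,B0 rp1 wp0
slot 6 (MUL): stall RD_PORT — free A0,Mu2,Ld1,B0 rp1 wp0
slot 7 (ALU): stall FU — free A0,Mu2,Ld1,B0 rp1 wp0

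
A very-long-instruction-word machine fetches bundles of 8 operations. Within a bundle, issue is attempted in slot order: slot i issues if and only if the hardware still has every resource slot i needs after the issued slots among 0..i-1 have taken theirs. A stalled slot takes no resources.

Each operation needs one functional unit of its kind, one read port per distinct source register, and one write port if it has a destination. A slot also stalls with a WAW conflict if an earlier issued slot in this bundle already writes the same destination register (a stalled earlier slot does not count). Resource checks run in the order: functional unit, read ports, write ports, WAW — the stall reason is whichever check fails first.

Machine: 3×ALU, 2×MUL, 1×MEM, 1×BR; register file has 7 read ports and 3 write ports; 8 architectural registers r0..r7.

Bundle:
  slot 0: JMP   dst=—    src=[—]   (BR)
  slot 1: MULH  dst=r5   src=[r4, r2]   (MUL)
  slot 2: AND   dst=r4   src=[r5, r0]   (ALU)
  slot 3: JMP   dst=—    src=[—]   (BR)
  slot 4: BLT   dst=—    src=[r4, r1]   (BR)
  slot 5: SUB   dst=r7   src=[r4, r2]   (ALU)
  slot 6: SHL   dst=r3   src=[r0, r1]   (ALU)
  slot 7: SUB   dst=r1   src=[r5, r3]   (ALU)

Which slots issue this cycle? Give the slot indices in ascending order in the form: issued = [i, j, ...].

slot 0 (BR): ISSUE — free A3,Mu2,Ld1,B0 rp7 wp3
slot 1 (MUL): ISSUE — free A3,Mu1,Ld1,B0 rp5 wp2
slot 2 (ALU): ISSUE — free A2,Mu1,Ld1,B0 rp3 wp1
slot 3 (BR): stall FU — free A2,Mu1,Ld1,B0 rp3 wp1
slot 4 (BR): stall FU — free A2,Mu1,Ld1,B0 rp3 wp1
slot 5 (ALU): ISSUE — free A1,Mu1,Ld1,B0 rp1 wp0
slot 6 (ALU): stall RD_PORT — free A1,Mu1,Ld1,B0 rp1 wp0
slot 7 (ALU): stall RD_PORT — free A1,Mu1,Ld1,B0 rp1 wp0

issued = [0, 1, 2, 5]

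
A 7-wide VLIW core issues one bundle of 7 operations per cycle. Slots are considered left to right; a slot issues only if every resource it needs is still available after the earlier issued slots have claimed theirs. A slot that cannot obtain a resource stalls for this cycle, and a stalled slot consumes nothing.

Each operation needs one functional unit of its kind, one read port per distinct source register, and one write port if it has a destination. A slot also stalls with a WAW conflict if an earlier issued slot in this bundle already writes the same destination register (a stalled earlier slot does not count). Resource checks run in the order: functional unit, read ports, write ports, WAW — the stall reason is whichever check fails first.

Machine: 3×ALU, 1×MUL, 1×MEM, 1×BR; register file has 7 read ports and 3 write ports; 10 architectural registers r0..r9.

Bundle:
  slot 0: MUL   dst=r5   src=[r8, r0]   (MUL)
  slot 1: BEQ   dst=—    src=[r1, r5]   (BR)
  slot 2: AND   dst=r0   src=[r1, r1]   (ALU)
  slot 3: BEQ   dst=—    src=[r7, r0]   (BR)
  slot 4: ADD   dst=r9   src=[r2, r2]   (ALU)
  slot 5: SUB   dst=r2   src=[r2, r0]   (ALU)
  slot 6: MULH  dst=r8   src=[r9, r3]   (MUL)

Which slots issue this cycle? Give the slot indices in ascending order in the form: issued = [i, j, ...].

slot 0 (MUL): ISSUE — free A3,Mu0,Ld1,B1 rp5 wp2
slot 1 (BR): ISSUE — free A3,Mu0,Ld1,B0 rp3 wp2
slot 2 (ALU): ISSUE — free A2,Mu0,Ld1,B0 rp2 wp1
slot 3 (BR): stall FU — free A2,Mu0,Ld1,B0 rp2 wp1
slot 4 (ALU): ISSUE — free A1,Mu0,Ld1,B0 rp1 wp0
slot 5 (ALU): stall RD_PORT — free A1,Mu0,Ld1,B0 rp1 wp0
slot 6 (MUL): stall FU — free A1,Mu0,Ld1,B0 rp1 wp0

issued = [0, 1, 2, 4]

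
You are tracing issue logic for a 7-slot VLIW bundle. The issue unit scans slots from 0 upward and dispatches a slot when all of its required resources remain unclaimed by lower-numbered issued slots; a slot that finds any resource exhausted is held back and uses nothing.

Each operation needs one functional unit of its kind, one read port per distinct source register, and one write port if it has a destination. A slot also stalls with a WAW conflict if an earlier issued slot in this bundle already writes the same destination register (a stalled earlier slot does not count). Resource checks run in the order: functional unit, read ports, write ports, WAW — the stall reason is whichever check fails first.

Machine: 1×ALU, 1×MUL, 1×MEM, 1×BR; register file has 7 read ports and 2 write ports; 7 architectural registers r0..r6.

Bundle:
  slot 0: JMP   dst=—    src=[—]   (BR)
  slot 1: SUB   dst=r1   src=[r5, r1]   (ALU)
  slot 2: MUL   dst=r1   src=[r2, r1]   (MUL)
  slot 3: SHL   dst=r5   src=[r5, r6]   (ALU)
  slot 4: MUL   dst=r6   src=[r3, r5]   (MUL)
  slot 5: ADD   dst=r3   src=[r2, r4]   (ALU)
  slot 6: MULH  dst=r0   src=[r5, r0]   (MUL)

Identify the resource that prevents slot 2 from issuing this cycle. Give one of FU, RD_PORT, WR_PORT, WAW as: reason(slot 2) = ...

[0] BR needs rd=0 wr=0: ok; after: ALU=1 MUL=1 MEM=1 BR=0, R=7, W=2
[1] ALU needs rd=2 wr=1: ok; after: ALU=0 MUL=1 MEM=1 BR=0, R=5, W=1
[2] MUL needs rd=2 wr=1: WAW; after: ALU=0 MUL=1 MEM=1 BR=0, R=5, W=1
[3] ALU needs rd=2 wr=1: FU; after: ALU=0 MUL=1 MEM=1 BR=0, R=5, W=1
[4] MUL needs rd=2 wr=1: ok; after: ALU=0 MUL=0 MEM=1 BR=0, R=3, W=0
[5] ALU needs rd=2 wr=1: FU; after: ALU=0 MUL=0 MEM=1 BR=0, R=3, W=0
[6] MUL needs rd=2 wr=1: FU; after: ALU=0 MUL=0 MEM=1 BR=0, R=3, W=0

reason(slot 2) = WAW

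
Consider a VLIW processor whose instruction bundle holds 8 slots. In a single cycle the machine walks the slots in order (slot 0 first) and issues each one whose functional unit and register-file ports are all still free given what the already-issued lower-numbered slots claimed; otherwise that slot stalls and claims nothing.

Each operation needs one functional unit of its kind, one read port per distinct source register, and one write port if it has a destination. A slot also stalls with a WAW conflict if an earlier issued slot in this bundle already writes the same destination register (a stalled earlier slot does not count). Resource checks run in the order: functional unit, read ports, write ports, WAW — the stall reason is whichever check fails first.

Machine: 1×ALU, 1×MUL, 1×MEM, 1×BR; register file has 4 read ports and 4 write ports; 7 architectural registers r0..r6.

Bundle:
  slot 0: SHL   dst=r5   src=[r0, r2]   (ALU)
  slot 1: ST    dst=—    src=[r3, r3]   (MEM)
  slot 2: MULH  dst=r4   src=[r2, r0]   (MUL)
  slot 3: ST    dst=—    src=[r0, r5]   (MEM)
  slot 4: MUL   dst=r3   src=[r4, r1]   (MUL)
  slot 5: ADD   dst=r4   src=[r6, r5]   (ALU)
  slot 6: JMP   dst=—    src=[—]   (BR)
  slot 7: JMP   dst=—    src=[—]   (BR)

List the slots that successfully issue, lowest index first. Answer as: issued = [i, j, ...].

issued = [0, 1, 6]

  0. ALU→r5 ⇒ go  {0A/1Mu/1Ld/1B | 2r 3w}
  1. MEM ⇒ go  {0A/1Mu/0Ld/1B | 1r 3w}
  2. MUL→r4 ⇒ no(RD_PORT)  {0A/1Mu/0Ld/1B | 1r 3w}
  3. MEM ⇒ no(FU)  {0A/1Mu/0Ld/1B | 1r 3w}
  4. MUL→r3 ⇒ no(RD_PORT)  {0A/1Mu/0Ld/1B | 1r 3w}
  5. ALU→r4 ⇒ no(FU)  {0A/1Mu/0Ld/1B | 1r 3w}
  6. BR ⇒ go  {0A/1Mu/0Ld/0B | 1r 3w}
  7. BR ⇒ no(FU)  {0A/1Mu/0Ld/0B | 1r 3w}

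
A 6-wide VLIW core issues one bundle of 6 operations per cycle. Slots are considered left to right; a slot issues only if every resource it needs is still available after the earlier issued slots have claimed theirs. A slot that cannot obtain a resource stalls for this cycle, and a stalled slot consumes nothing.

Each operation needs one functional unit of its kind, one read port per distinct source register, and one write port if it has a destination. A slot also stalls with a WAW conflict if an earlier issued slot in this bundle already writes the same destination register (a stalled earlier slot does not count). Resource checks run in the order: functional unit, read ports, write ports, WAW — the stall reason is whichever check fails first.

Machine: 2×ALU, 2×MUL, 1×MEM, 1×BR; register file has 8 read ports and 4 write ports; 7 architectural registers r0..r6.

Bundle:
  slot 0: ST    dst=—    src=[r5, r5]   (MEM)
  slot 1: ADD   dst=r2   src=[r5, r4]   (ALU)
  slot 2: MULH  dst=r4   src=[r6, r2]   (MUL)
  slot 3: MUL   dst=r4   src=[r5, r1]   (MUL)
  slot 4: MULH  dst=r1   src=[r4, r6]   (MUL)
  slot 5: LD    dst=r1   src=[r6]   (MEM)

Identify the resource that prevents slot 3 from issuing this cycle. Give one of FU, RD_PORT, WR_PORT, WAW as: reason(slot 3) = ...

slot 0 (MEM): ISSUE — free A2,Mu2,Ld0,B1 rp7 wp4
slot 1 (ALU): ISSUE — free A1,Mu2,Ld0,B1 rp5 wp3
slot 2 (MUL): ISSUE — free A1,Mu1,Ld0,B1 rp3 wp2
slot 3 (MUL): stall WAW — free A1,Mu1,Ld0,B1 rp3 wp2
slot 4 (MUL): ISSUE — free A1,Mu0,Ld0,B1 rp1 wp1
slot 5 (MEM): stall FU — free A1,Mu0,Ld0,B1 rp1 wp1

reason(slot 3) = WAW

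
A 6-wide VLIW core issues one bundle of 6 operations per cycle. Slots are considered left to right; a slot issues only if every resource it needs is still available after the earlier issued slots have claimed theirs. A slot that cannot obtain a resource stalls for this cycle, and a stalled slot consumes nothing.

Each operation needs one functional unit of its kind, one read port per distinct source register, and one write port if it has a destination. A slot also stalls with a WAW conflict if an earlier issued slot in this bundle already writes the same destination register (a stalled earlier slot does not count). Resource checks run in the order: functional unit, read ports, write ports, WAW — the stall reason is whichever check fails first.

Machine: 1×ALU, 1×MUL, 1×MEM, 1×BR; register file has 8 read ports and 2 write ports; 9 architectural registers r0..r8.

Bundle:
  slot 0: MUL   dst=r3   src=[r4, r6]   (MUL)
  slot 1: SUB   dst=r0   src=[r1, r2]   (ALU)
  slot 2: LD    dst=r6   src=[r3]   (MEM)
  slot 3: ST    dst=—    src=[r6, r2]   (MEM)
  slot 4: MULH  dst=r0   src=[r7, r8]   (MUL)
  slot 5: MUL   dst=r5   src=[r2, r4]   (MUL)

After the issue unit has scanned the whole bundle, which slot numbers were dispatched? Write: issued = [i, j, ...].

  0. MUL→r3 ⇒ go  {1A/0Mu/1Ld/1B | 6r 1w}
  1. ALU→r0 ⇒ go  {0A/0Mu/1Ld/1B | 4r 0w}
  2. MEM→r6 ⇒ no(WR_PORT)  {0A/0Mu/1Ld/1B | 4r 0w}
  3. MEM ⇒ go  {0A/0Mu/0Ld/1B | 2r 0w}
  4. MUL→r0 ⇒ no(FU)  {0A/0Mu/0Ld/1B | 2r 0w}
  5. MUL→r5 ⇒ no(FU)  {0A/0Mu/0Ld/1B | 2r 0w}

issued = [0, 1, 3]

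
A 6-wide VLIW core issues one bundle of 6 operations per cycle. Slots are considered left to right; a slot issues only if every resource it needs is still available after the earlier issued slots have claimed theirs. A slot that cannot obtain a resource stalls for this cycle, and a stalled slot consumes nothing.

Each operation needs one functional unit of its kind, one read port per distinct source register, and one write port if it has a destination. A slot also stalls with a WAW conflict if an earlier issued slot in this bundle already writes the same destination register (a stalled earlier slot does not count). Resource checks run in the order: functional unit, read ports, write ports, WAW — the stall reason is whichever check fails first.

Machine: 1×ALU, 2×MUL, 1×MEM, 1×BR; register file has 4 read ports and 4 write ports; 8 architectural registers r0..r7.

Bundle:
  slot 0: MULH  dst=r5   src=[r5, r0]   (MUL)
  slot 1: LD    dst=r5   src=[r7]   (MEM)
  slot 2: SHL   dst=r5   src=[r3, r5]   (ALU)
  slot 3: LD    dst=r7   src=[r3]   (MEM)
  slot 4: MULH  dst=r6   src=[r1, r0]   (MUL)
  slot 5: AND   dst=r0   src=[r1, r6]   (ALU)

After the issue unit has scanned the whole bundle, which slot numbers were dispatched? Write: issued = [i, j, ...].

#0 MUL src=r5,r0 dispatched  <A:1 Mu:1 Ld:1 B:1 rd:2 wr:3>
#1 MEM src=r7 held:WAW  <A:1 Mu:1 Ld:1 B:1 rd:2 wr:3>
#2 ALU src=r3,r5 held:WAW  <A:1 Mu:1 Ld:1 B:1 rd:2 wr:3>
#3 MEM src=r3 dispatched  <A:1 Mu:1 Ld:0 B:1 rd:1 wr:2>
#4 MUL src=r1,r0 held:RD_PORT  <A:1 Mu:1 Ld:0 B:1 rd:1 wr:2>
#5 ALU src=r1,r6 held:RD_PORT  <A:1 Mu:1 Ld:0 B:1 rd:1 wr:2>

issued = [0, 3]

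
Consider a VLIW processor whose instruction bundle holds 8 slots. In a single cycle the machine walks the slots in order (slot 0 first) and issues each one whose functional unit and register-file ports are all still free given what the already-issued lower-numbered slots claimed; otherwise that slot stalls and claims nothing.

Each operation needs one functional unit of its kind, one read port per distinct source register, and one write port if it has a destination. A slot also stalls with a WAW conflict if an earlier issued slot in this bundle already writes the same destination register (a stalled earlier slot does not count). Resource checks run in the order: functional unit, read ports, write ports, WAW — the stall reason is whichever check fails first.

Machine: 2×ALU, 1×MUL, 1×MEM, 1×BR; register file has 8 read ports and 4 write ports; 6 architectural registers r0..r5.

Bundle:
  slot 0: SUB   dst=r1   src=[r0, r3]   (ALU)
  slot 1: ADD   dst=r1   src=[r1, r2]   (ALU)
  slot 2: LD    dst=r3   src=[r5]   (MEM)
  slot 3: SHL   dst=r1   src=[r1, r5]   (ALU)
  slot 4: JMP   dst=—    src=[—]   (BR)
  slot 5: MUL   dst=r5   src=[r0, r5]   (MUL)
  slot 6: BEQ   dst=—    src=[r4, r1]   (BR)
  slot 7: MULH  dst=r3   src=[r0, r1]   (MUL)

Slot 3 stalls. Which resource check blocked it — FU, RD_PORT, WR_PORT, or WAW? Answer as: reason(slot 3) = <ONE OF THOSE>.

(0) want 1×ALU +2rd +1wr — yes → AL1|MU1|ME1|BR1|rd6|wr3
(1) want 1×ALU +2rd +1wr — WAW → AL1|MU1|ME1|BR1|rd6|wr3
(2) want 1×MEM +1rd +1wr — yes → AL1|MU1|ME0|BR1|rd5|wr2
(3) want 1×ALU +2rd +1wr — WAW → AL1|MU1|ME0|BR1|rd5|wr2
(4) want 1×BR +0rd +0wr — yes → AL1|MU1|ME0|BR0|rd5|wr2
(5) want 1×MUL +2rd +1wr — yes → AL1|MU0|ME0|BR0|rd3|wr1
(6) want 1×BR +2rd +0wr — FU → AL1|MU0|ME0|BR0|rd3|wr1
(7) want 1×MUL +2rd +1wr — FU → AL1|MU0|ME0|BR0|rd3|wr1

reason(slot 3) = WAW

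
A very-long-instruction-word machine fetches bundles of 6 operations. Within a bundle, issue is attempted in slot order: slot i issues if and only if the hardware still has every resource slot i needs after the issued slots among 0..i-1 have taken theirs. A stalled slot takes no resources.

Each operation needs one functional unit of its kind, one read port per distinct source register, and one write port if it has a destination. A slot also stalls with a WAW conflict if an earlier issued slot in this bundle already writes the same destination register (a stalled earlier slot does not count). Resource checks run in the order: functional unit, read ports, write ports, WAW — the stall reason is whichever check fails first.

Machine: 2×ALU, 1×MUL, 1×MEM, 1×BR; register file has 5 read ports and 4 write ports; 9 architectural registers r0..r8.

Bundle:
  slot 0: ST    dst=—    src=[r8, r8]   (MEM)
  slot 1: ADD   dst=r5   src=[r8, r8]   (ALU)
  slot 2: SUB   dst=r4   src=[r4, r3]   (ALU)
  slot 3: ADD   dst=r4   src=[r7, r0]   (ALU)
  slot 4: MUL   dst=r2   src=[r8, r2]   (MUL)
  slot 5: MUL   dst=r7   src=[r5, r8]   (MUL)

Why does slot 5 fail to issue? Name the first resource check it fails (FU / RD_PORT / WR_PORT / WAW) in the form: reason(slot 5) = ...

reason(slot 5) = RD_PORT

[0] MEM needs rd=1 wr=0: ok; after: ALU=2 MUL=1 MEM=0 BR=1, R=4, W=4
[1] ALU needs rd=1 wr=1: ok; after: ALU=1 MUL=1 MEM=0 BR=1, R=3, W=3
[2] ALU needs rd=2 wr=1: ok; after: ALU=0 MUL=1 MEM=0 BR=1, R=1, W=2
[3] ALU needs rd=2 wr=1: FU; after: ALU=0 MUL=1 MEM=0 BR=1, R=1, W=2
[4] MUL needs rd=2 wr=1: RD_PORT; after: ALU=0 MUL=1 MEM=0 BR=1, R=1, W=2
[5] MUL needs rd=2 wr=1: RD_PORT; after: ALU=0 MUL=1 MEM=0 BR=1, R=1, W=2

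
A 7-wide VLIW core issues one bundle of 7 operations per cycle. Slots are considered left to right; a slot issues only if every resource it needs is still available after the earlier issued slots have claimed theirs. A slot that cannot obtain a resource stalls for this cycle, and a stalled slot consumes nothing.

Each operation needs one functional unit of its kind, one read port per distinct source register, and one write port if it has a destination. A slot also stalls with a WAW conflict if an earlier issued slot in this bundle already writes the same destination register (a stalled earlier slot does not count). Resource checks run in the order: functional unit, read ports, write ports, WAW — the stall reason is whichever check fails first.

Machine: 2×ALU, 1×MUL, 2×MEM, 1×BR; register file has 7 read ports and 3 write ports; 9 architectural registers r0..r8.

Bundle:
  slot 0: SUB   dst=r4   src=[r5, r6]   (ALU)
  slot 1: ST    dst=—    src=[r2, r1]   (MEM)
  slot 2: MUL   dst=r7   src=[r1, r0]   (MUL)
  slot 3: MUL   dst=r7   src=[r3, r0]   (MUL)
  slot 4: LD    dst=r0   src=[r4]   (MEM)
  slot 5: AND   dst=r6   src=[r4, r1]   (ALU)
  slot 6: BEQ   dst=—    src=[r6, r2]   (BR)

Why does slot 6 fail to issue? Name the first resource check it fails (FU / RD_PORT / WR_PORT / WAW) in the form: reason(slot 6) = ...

slot 0 (ALU): ISSUE — free A1,Mu1,Ld2,B1 rp5 wp2
slot 1 (MEM): ISSUE — free A1,Mu1,Ld1,B1 rp3 wp2
slot 2 (MUL): ISSUE — free A1,Mu0,Ld1,B1 rp1 wp1
slot 3 (MUL): stall FU — free A1,Mu0,Ld1,B1 rp1 wp1
slot 4 (MEM): ISSUE — free A1,Mu0,Ld0,B1 rp0 wp0
slot 5 (ALU): stall RD_PORT — free A1,Mu0,Ld0,B1 rp0 wp0
slot 6 (BR): stall RD_PORT — free A1,Mu0,Ld0,B1 rp0 wp0

reason(slot 6) = RD_PORT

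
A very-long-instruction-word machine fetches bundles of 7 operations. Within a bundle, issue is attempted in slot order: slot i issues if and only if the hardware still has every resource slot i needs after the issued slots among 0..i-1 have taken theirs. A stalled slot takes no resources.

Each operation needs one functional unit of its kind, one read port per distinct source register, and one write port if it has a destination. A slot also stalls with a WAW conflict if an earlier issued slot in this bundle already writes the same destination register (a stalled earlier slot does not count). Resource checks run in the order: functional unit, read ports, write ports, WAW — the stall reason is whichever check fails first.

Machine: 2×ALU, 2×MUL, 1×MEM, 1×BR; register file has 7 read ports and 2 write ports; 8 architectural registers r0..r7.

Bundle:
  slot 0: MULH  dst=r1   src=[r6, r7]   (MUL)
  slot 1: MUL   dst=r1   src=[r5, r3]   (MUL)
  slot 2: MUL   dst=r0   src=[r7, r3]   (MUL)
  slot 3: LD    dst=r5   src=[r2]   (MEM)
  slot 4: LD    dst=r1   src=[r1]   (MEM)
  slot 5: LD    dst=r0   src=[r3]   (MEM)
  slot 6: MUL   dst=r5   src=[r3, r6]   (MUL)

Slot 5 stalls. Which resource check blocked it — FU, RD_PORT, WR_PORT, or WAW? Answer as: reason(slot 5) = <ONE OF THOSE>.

(0) want 1×MUL +2rd +1wr — yes → AL2|MU1|ME1|BR1|rd5|wr1
(1) want 1×MUL +2rd +1wr — WAW → AL2|MU1|ME1|BR1|rd5|wr1
(2) want 1×MUL +2rd +1wr — yes → AL2|MU0|ME1|BR1|rd3|wr0
(3) want 1×MEM +1rd +1wr — WR_PORT → AL2|MU0|ME1|BR1|rd3|wr0
(4) want 1×MEM +1rd +1wr — WR_PORT → AL2|MU0|ME1|BR1|rd3|wr0
(5) want 1×MEM +1rd +1wr — WR_PORT → AL2|MU0|ME1|BR1|rd3|wr0
(6) want 1×MUL +2rd +1wr — FU → AL2|MU0|ME1|BR1|rd3|wr0

reason(slot 5) = WR_PORT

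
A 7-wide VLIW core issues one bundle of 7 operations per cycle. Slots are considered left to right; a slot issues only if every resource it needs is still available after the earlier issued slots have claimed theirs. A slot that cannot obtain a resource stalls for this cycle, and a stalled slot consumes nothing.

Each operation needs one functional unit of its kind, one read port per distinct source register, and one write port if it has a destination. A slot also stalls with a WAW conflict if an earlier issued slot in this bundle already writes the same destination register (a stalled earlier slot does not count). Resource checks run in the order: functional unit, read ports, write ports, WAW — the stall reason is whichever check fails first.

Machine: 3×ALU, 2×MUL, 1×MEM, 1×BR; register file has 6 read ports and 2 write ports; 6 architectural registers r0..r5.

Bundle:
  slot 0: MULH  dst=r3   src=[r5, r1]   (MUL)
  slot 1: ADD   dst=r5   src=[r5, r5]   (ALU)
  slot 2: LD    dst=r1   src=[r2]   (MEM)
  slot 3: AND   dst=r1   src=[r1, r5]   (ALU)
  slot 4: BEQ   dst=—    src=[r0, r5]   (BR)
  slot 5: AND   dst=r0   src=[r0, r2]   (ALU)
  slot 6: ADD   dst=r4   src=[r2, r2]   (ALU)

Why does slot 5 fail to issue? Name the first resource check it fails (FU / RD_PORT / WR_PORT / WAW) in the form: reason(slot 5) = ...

reason(slot 5) = RD_PORT

(0) want 1×MUL +2rd +1wr — yes → AL3|MU1|ME1|BR1|rd4|wr1
(1) want 1×ALU +1rd +1wr — yes → AL2|MU1|ME1|BR1|rd3|wr0
(2) want 1×MEM +1rd +1wr — WR_PORT → AL2|MU1|ME1|BR1|rd3|wr0
(3) want 1×ALU +2rd +1wr — WR_PORT → AL2|MU1|ME1|BR1|rd3|wr0
(4) want 1×BR +2rd +0wr — yes → AL2|MU1|ME1|BR0|rd1|wr0
(5) want 1×ALU +2rd +1wr — RD_PORT → AL2|MU1|ME1|BR0|rd1|wr0
(6) want 1×ALU +1rd +1wr — WR_PORT → AL2|MU1|ME1|BR0|rd1|wr0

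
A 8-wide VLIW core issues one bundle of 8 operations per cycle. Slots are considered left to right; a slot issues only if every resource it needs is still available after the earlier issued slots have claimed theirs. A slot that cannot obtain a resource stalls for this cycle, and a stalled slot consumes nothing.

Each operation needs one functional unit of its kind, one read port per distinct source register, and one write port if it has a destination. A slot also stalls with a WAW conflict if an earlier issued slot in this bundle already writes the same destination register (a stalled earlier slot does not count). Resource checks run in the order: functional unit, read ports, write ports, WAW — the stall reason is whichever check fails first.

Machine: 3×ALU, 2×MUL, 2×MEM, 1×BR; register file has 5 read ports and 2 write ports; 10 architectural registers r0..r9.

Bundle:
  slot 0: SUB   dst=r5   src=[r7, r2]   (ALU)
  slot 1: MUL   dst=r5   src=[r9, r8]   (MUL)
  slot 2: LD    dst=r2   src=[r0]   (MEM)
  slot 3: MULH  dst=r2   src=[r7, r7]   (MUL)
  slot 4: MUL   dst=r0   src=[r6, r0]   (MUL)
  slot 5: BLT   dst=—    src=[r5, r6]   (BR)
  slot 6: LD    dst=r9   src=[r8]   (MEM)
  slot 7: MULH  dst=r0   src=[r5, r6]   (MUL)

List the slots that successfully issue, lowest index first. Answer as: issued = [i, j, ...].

issued = [0, 2, 5]

[0] ALU needs rd=2 wr=1: ok; after: ALU=2 MUL=2 MEM=2 BR=1, R=3, W=1
[1] MUL needs rd=2 wr=1: WAW; after: ALU=2 MUL=2 MEM=2 BR=1, R=3, W=1
[2] MEM needs rd=1 wr=1: ok; after: ALU=2 MUL=2 MEM=1 BR=1, R=2, W=0
[3] MUL needs rd=1 wr=1: WR_PORT; after: ALU=2 MUL=2 MEM=1 BR=1, R=2, W=0
[4] MUL needs rd=2 wr=1: WR_PORT; after: ALU=2 MUL=2 MEM=1 BR=1, R=2, W=0
[5] BR needs rd=2 wr=0: ok; after: ALU=2 MUL=2 MEM=1 BR=0, R=0, W=0
[6] MEM needs rd=1 wr=1: RD_PORT; after: ALU=2 MUL=2 MEM=1 BR=0, R=0, W=0
[7] MUL needs rd=2 wr=1: RD_PORT; after: ALU=2 MUL=2 MEM=1 BR=0, R=0, W=0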